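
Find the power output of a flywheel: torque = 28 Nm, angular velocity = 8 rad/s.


Given: tau = 28 Nm, omega = 8 rad/s
Using P = tau * omega
P = 28 * 8
P = 224 W

224 W


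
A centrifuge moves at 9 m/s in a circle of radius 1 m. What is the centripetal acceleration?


Given: v = 9 m/s, r = 1 m
Using a_c = v^2 / r
a_c = 9^2 / 1
a_c = 81 / 1
a_c = 81 m/s^2

81 m/s^2


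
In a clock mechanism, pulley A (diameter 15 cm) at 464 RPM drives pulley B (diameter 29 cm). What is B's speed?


Given: D1 = 15 cm, w1 = 464 RPM, D2 = 29 cm
Using D1*w1 = D2*w2
w2 = D1*w1 / D2
w2 = 15*464 / 29
w2 = 6960 / 29
w2 = 240 RPM

240 RPM


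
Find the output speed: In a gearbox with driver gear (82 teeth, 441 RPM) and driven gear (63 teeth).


Given: N1 = 82 teeth, w1 = 441 RPM, N2 = 63 teeth
Using N1*w1 = N2*w2
w2 = N1*w1 / N2
w2 = 82*441 / 63
w2 = 36162 / 63
w2 = 574 RPM

574 RPM


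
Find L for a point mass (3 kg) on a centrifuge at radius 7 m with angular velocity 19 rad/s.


Given: m = 3 kg, r = 7 m, omega = 19 rad/s
For a point mass: I = m*r^2
I = 3*7^2 = 3*49 = 147
L = I*omega = 147*19
L = 2793 kg*m^2/s

2793 kg*m^2/s


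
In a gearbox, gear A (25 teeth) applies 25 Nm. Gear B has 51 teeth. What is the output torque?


Given: N1 = 25, N2 = 51, T1 = 25 Nm
Using T2/T1 = N2/N1
T2 = T1 * N2 / N1
T2 = 25 * 51 / 25
T2 = 1275 / 25
T2 = 51 Nm

51 Nm


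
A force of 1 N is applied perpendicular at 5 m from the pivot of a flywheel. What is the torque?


Given: F = 1 N, r = 5 m, angle = 90 deg (perpendicular)
Using tau = F * r * sin(90)
sin(90) = 1
tau = 1 * 5 * 1
tau = 5 Nm

5 Nm


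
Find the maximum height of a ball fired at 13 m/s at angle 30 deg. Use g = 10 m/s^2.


Given: v0 = 13 m/s, theta = 30 deg, g = 10 m/s^2
sin^2(30) = 1/4
Using H = v0^2 * sin^2(theta) / (2*g)
H = 13^2 * 1/4 / (2*10)
H = 169 * 1/4 / 20
H = 169/4 / 20
H = 169/80 m

169/80 m


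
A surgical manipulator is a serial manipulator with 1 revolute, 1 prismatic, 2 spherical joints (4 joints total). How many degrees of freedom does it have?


Given: serial robot with 1 revolute, 1 prismatic, 2 spherical joints
DOF contribution per joint type: revolute=1, prismatic=1, spherical=3, fixed=0
DOF = 1*1 + 1*1 + 2*3
DOF = 8

8


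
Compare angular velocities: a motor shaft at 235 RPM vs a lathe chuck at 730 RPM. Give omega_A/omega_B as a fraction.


Given: RPM_A = 235, RPM_B = 730
omega = 2*pi*RPM/60, so omega_A/omega_B = RPM_A / RPM_B
omega_A/omega_B = 235 / 730
omega_A/omega_B = 47/146

47/146


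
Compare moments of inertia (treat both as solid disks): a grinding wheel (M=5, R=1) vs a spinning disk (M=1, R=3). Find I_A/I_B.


Given: M1=5 kg, R1=1 m, M2=1 kg, R2=3 m
For a disk: I = (1/2)*M*R^2, so I_A/I_B = (M1*R1^2)/(M2*R2^2)
M1*R1^2 = 5*1 = 5
M2*R2^2 = 1*9 = 9
I_A/I_B = 5/9 = 5/9

5/9


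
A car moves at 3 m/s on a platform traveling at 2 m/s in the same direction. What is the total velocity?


Given: object velocity = 3 m/s, platform velocity = 2 m/s (same direction)
Using classical velocity addition: v_total = v_object + v_platform
v_total = 3 + 2
v_total = 5 m/s

5 m/s


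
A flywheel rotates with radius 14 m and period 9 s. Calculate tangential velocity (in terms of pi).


Given: radius r = 14 m, period T = 9 s
Using v = 2*pi*r / T
v = 2*pi*14 / 9
v = 28*pi / 9
v = 28/9*pi m/s

28/9*pi m/s


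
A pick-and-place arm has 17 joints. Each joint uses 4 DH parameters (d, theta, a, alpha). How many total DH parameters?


Given: 17 joints, 4 DH parameters per joint (d, theta, a, alpha)
Total DH parameters = number_of_joints * 4
Total = 17 * 4
Total = 68

68


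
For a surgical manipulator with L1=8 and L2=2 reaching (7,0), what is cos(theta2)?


Given: L1 = 8, L2 = 2, target (x, y) = (7, 0)
Using cos(theta2) = (x^2 + y^2 - L1^2 - L2^2) / (2*L1*L2)
x^2 + y^2 = 7^2 + 0 = 49
L1^2 + L2^2 = 64 + 4 = 68
Numerator = 49 - 68 = -19
Denominator = 2*8*2 = 32
cos(theta2) = -19/32 = -19/32

-19/32


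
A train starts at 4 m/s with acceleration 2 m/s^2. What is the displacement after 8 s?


Given: v0 = 4 m/s, a = 2 m/s^2, t = 8 s
Using s = v0*t + (1/2)*a*t^2
s = 4*8 + (1/2)*2*8^2
s = 32 + (1/2)*128
s = 32 + 64
s = 96

96 m


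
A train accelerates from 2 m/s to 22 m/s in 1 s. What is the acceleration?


Given: initial velocity v0 = 2 m/s, final velocity v = 22 m/s, time t = 1 s
Using a = (v - v0) / t
a = (22 - 2) / 1
a = 20 / 1
a = 20 m/s^2

20 m/s^2


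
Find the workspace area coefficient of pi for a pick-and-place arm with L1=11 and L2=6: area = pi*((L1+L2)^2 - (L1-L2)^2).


Given: L1 = 11, L2 = 6
(L1+L2)^2 = (17)^2 = 289
(L1-L2)^2 = (5)^2 = 25
Difference = 289 - 25 = 264
This equals 4*L1*L2 = 4*11*6 = 264
Workspace area = 264*pi

264


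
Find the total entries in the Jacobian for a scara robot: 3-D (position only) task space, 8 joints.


Given: task space dimension = 3, joints = 8
Jacobian is a 3 x 8 matrix
Total entries = rows * columns
Total = 3 * 8
Total = 24

24


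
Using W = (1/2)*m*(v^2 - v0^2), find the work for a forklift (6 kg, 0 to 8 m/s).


Given: m = 6 kg, v0 = 0 m/s, v = 8 m/s
Using W = (1/2)*m*(v^2 - v0^2)
v^2 = 8^2 = 64
v0^2 = 0^2 = 0
v^2 - v0^2 = 64 - 0 = 64
W = (1/2)*6*64 = 192 J

192 J


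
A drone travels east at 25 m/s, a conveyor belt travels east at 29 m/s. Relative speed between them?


Given: v_A = 25 m/s east, v_B = 29 m/s east
Both move in the same direction; relative speed = |v_A - v_B|
|25 - 29| = |-4|
= 4 m/s

4 m/s


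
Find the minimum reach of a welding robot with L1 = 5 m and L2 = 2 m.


Given: L1 = 5 m, L2 = 2 m
For a 2-link planar arm, min reach = |L1 - L2| (second link folded back)
Min reach = |5 - 2|
Min reach = 3 m

3 m


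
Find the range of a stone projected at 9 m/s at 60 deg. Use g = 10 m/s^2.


Given: v0 = 9 m/s, theta = 60 deg, g = 10 m/s^2
sin(2*60) = sin(120) = sqrt(3)/2
Using R = v0^2 * sin(2*theta) / g
R = 9^2 * (sqrt(3)/2) / 10
R = 81 * sqrt(3) / 20
R = 81/20*sqrt(3) m

81/20*sqrt(3) m


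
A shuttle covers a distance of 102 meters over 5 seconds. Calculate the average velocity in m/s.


Given: distance d = 102 m, time t = 5 s
Using v = d / t
v = 102 / 5
v = 102/5 m/s

102/5 m/s


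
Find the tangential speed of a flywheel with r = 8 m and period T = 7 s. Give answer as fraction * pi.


Given: radius r = 8 m, period T = 7 s
Using v = 2*pi*r / T
v = 2*pi*8 / 7
v = 16*pi / 7
v = 16/7*pi m/s

16/7*pi m/s


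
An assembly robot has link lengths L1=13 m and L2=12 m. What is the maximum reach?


Given: L1 = 13 m, L2 = 12 m
For a 2-link planar arm, max reach = L1 + L2 (fully extended)
Max reach = 13 + 12
Max reach = 25 m

25 m


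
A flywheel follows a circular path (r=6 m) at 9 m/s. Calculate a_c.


Given: v = 9 m/s, r = 6 m
Using a_c = v^2 / r
a_c = 9^2 / 6
a_c = 81 / 6
a_c = 27/2 m/s^2

27/2 m/s^2


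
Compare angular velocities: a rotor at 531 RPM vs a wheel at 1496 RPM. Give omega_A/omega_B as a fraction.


Given: RPM_A = 531, RPM_B = 1496
omega = 2*pi*RPM/60, so omega_A/omega_B = RPM_A / RPM_B
omega_A/omega_B = 531 / 1496
omega_A/omega_B = 531/1496

531/1496


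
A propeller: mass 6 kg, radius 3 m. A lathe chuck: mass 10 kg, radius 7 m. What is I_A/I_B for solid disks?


Given: M1=6 kg, R1=3 m, M2=10 kg, R2=7 m
For a disk: I = (1/2)*M*R^2, so I_A/I_B = (M1*R1^2)/(M2*R2^2)
M1*R1^2 = 6*9 = 54
M2*R2^2 = 10*49 = 490
I_A/I_B = 54/490 = 27/245

27/245


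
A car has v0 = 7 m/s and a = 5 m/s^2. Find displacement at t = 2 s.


Given: v0 = 7 m/s, a = 5 m/s^2, t = 2 s
Using s = v0*t + (1/2)*a*t^2
s = 7*2 + (1/2)*5*2^2
s = 14 + (1/2)*20
s = 14 + 10
s = 24

24 m


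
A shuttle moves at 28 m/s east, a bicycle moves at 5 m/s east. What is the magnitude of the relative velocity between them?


Given: v_A = 28 m/s east, v_B = 5 m/s east
Both move in the same direction; relative speed = |v_A - v_B|
|28 - 5| = |23|
= 23 m/s

23 m/s


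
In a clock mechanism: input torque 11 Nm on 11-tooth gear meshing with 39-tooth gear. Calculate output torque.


Given: N1 = 11, N2 = 39, T1 = 11 Nm
Using T2/T1 = N2/N1
T2 = T1 * N2 / N1
T2 = 11 * 39 / 11
T2 = 429 / 11
T2 = 39 Nm

39 Nm


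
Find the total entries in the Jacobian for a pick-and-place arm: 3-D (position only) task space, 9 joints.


Given: task space dimension = 3, joints = 9
Jacobian is a 3 x 9 matrix
Total entries = rows * columns
Total = 3 * 9
Total = 27

27


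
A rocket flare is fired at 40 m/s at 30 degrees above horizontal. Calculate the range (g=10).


Given: v0 = 40 m/s, theta = 30 deg, g = 10 m/s^2
sin(2*30) = sin(60) = sqrt(3)/2
Using R = v0^2 * sin(2*theta) / g
R = 40^2 * (sqrt(3)/2) / 10
R = 1600 * sqrt(3) / 20
R = 80*sqrt(3) m

80*sqrt(3) m


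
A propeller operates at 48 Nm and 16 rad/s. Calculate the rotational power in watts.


Given: tau = 48 Nm, omega = 16 rad/s
Using P = tau * omega
P = 48 * 16
P = 768 W

768 W


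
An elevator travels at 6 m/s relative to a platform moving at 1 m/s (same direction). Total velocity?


Given: object velocity = 6 m/s, platform velocity = 1 m/s (same direction)
Using classical velocity addition: v_total = v_object + v_platform
v_total = 6 + 1
v_total = 7 m/s

7 m/s


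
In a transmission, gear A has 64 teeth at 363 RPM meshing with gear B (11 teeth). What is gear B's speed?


Given: N1 = 64 teeth, w1 = 363 RPM, N2 = 11 teeth
Using N1*w1 = N2*w2
w2 = N1*w1 / N2
w2 = 64*363 / 11
w2 = 23232 / 11
w2 = 2112 RPM

2112 RPM


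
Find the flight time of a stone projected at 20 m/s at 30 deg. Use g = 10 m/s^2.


Given: v0 = 20 m/s, theta = 30 deg, g = 10 m/s^2
sin(30) = 1/2
Using T = 2*v0*sin(theta) / g
T = 2*20*1/2 / 10
T = 20 / 10
T = 2 s

2 s


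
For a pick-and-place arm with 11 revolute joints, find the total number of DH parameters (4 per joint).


Given: 11 joints, 4 DH parameters per joint (d, theta, a, alpha)
Total DH parameters = number_of_joints * 4
Total = 11 * 4
Total = 44

44


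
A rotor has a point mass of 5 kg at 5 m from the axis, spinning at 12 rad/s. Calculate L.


Given: m = 5 kg, r = 5 m, omega = 12 rad/s
For a point mass: I = m*r^2
I = 5*5^2 = 5*25 = 125
L = I*omega = 125*12
L = 1500 kg*m^2/s

1500 kg*m^2/s


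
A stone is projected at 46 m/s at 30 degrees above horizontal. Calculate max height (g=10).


Given: v0 = 46 m/s, theta = 30 deg, g = 10 m/s^2
sin^2(30) = 1/4
Using H = v0^2 * sin^2(theta) / (2*g)
H = 46^2 * 1/4 / (2*10)
H = 2116 * 1/4 / 20
H = 529 / 20
H = 529/20 m

529/20 m


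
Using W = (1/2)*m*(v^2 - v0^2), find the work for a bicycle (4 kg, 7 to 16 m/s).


Given: m = 4 kg, v0 = 7 m/s, v = 16 m/s
Using W = (1/2)*m*(v^2 - v0^2)
v^2 = 16^2 = 256
v0^2 = 7^2 = 49
v^2 - v0^2 = 256 - 49 = 207
W = (1/2)*4*207 = 414 J

414 J


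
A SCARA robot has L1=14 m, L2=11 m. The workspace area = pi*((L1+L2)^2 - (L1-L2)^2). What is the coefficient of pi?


Given: L1 = 14, L2 = 11
(L1+L2)^2 = (25)^2 = 625
(L1-L2)^2 = (3)^2 = 9
Difference = 625 - 9 = 616
This equals 4*L1*L2 = 4*14*11 = 616
Workspace area = 616*pi

616


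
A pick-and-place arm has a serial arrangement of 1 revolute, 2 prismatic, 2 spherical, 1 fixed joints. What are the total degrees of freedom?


Given: serial robot with 1 revolute, 2 prismatic, 2 spherical, 1 fixed joints
DOF contribution per joint type: revolute=1, prismatic=1, spherical=3, fixed=0
DOF = 1*1 + 2*1 + 2*3 + 1*0
DOF = 9

9


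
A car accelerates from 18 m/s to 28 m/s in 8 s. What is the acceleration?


Given: initial velocity v0 = 18 m/s, final velocity v = 28 m/s, time t = 8 s
Using a = (v - v0) / t
a = (28 - 18) / 8
a = 10 / 8
a = 5/4 m/s^2

5/4 m/s^2


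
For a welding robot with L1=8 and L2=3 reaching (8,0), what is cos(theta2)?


Given: L1 = 8, L2 = 3, target (x, y) = (8, 0)
Using cos(theta2) = (x^2 + y^2 - L1^2 - L2^2) / (2*L1*L2)
x^2 + y^2 = 8^2 + 0 = 64
L1^2 + L2^2 = 64 + 9 = 73
Numerator = 64 - 73 = -9
Denominator = 2*8*3 = 48
cos(theta2) = -9/48 = -3/16

-3/16


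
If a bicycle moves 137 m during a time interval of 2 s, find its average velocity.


Given: distance d = 137 m, time t = 2 s
Using v = d / t
v = 137 / 2
v = 137/2 m/s

137/2 m/s


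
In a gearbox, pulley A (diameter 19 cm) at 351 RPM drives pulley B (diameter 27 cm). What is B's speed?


Given: D1 = 19 cm, w1 = 351 RPM, D2 = 27 cm
Using D1*w1 = D2*w2
w2 = D1*w1 / D2
w2 = 19*351 / 27
w2 = 6669 / 27
w2 = 247 RPM

247 RPM


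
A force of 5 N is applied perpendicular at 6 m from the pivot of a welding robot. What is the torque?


Given: F = 5 N, r = 6 m, angle = 90 deg (perpendicular)
Using tau = F * r * sin(90)
sin(90) = 1
tau = 5 * 6 * 1
tau = 30 Nm

30 Nm


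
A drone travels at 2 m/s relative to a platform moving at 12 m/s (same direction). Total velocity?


Given: object velocity = 2 m/s, platform velocity = 12 m/s (same direction)
Using classical velocity addition: v_total = v_object + v_platform
v_total = 2 + 12
v_total = 14 m/s

14 m/s


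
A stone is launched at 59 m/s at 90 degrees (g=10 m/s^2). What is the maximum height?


Given: v0 = 59 m/s, theta = 90 deg, g = 10 m/s^2
sin^2(90) = 1
Using H = v0^2 * sin^2(theta) / (2*g)
H = 59^2 * 1 / (2*10)
H = 3481 * 1 / 20
H = 3481 / 20
H = 3481/20 m

3481/20 m


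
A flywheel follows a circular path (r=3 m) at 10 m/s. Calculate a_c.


Given: v = 10 m/s, r = 3 m
Using a_c = v^2 / r
a_c = 10^2 / 3
a_c = 100 / 3
a_c = 100/3 m/s^2

100/3 m/s^2


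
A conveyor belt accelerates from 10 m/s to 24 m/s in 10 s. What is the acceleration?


Given: initial velocity v0 = 10 m/s, final velocity v = 24 m/s, time t = 10 s
Using a = (v - v0) / t
a = (24 - 10) / 10
a = 14 / 10
a = 7/5 m/s^2

7/5 m/s^2


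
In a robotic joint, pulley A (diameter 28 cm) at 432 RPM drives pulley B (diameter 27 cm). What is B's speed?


Given: D1 = 28 cm, w1 = 432 RPM, D2 = 27 cm
Using D1*w1 = D2*w2
w2 = D1*w1 / D2
w2 = 28*432 / 27
w2 = 12096 / 27
w2 = 448 RPM

448 RPM


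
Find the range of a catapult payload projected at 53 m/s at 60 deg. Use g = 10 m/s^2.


Given: v0 = 53 m/s, theta = 60 deg, g = 10 m/s^2
sin(2*60) = sin(120) = sqrt(3)/2
Using R = v0^2 * sin(2*theta) / g
R = 53^2 * (sqrt(3)/2) / 10
R = 2809 * sqrt(3) / 20
R = 2809/20*sqrt(3) m

2809/20*sqrt(3) m


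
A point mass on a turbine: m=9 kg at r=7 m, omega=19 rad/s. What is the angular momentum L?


Given: m = 9 kg, r = 7 m, omega = 19 rad/s
For a point mass: I = m*r^2
I = 9*7^2 = 9*49 = 441
L = I*omega = 441*19
L = 8379 kg*m^2/s

8379 kg*m^2/s


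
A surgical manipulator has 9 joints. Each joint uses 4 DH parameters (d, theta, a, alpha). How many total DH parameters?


Given: 9 joints, 4 DH parameters per joint (d, theta, a, alpha)
Total DH parameters = number_of_joints * 4
Total = 9 * 4
Total = 36

36


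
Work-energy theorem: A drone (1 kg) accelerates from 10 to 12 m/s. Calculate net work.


Given: m = 1 kg, v0 = 10 m/s, v = 12 m/s
Using W = (1/2)*m*(v^2 - v0^2)
v^2 = 12^2 = 144
v0^2 = 10^2 = 100
v^2 - v0^2 = 144 - 100 = 44
W = (1/2)*1*44 = 22 J

22 J


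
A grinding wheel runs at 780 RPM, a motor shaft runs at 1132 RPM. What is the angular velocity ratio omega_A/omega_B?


Given: RPM_A = 780, RPM_B = 1132
omega = 2*pi*RPM/60, so omega_A/omega_B = RPM_A / RPM_B
omega_A/omega_B = 780 / 1132
omega_A/omega_B = 195/283

195/283


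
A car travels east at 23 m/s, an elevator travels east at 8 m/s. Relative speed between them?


Given: v_A = 23 m/s east, v_B = 8 m/s east
Both move in the same direction; relative speed = |v_A - v_B|
|23 - 8| = |15|
= 15 m/s

15 m/s


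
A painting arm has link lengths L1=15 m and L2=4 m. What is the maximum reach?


Given: L1 = 15 m, L2 = 4 m
For a 2-link planar arm, max reach = L1 + L2 (fully extended)
Max reach = 15 + 4
Max reach = 19 m

19 m


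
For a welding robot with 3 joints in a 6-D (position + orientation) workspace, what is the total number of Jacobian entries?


Given: task space dimension = 6, joints = 3
Jacobian is a 6 x 3 matrix
Total entries = rows * columns
Total = 6 * 3
Total = 18

18


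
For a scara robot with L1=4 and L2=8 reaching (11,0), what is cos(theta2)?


Given: L1 = 4, L2 = 8, target (x, y) = (11, 0)
Using cos(theta2) = (x^2 + y^2 - L1^2 - L2^2) / (2*L1*L2)
x^2 + y^2 = 11^2 + 0 = 121
L1^2 + L2^2 = 16 + 64 = 80
Numerator = 121 - 80 = 41
Denominator = 2*4*8 = 64
cos(theta2) = 41/64 = 41/64

41/64


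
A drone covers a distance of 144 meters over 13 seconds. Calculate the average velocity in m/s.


Given: distance d = 144 m, time t = 13 s
Using v = d / t
v = 144 / 13
v = 144/13 m/s

144/13 m/s


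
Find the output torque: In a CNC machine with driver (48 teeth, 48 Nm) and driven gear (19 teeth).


Given: N1 = 48, N2 = 19, T1 = 48 Nm
Using T2/T1 = N2/N1
T2 = T1 * N2 / N1
T2 = 48 * 19 / 48
T2 = 912 / 48
T2 = 19 Nm

19 Nm


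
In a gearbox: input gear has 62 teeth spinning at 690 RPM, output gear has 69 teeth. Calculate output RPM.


Given: N1 = 62 teeth, w1 = 690 RPM, N2 = 69 teeth
Using N1*w1 = N2*w2
w2 = N1*w1 / N2
w2 = 62*690 / 69
w2 = 42780 / 69
w2 = 620 RPM

620 RPM


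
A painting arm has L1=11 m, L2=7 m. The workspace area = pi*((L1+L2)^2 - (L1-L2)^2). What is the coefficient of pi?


Given: L1 = 11, L2 = 7
(L1+L2)^2 = (18)^2 = 324
(L1-L2)^2 = (4)^2 = 16
Difference = 324 - 16 = 308
This equals 4*L1*L2 = 4*11*7 = 308
Workspace area = 308*pi

308


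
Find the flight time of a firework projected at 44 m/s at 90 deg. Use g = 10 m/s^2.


Given: v0 = 44 m/s, theta = 90 deg, g = 10 m/s^2
sin(90) = 1
Using T = 2*v0*sin(theta) / g
T = 2*44*1 / 10
T = 88 / 10
T = 44/5 s

44/5 s


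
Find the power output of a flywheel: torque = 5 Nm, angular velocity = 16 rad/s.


Given: tau = 5 Nm, omega = 16 rad/s
Using P = tau * omega
P = 5 * 16
P = 80 W

80 W


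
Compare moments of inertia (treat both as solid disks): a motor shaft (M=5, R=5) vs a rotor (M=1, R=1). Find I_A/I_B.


Given: M1=5 kg, R1=5 m, M2=1 kg, R2=1 m
For a disk: I = (1/2)*M*R^2, so I_A/I_B = (M1*R1^2)/(M2*R2^2)
M1*R1^2 = 5*25 = 125
M2*R2^2 = 1*1 = 1
I_A/I_B = 125/1 = 125

125


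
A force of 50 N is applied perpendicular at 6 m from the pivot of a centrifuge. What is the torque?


Given: F = 50 N, r = 6 m, angle = 90 deg (perpendicular)
Using tau = F * r * sin(90)
sin(90) = 1
tau = 50 * 6 * 1
tau = 300 Nm

300 Nm


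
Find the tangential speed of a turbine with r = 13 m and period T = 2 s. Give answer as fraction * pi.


Given: radius r = 13 m, period T = 2 s
Using v = 2*pi*r / T
v = 2*pi*13 / 2
v = 26*pi / 2
v = 13*pi m/s

13*pi m/s


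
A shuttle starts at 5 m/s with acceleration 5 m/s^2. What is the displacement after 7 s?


Given: v0 = 5 m/s, a = 5 m/s^2, t = 7 s
Using s = v0*t + (1/2)*a*t^2
s = 5*7 + (1/2)*5*7^2
s = 35 + (1/2)*245
s = 35 + 245/2
s = 315/2

315/2 m


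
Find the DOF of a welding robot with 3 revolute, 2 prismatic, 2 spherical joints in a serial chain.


Given: serial robot with 3 revolute, 2 prismatic, 2 spherical joints
DOF contribution per joint type: revolute=1, prismatic=1, spherical=3, fixed=0
DOF = 3*1 + 2*1 + 2*3
DOF = 11

11


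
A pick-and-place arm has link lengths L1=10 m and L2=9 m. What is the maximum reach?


Given: L1 = 10 m, L2 = 9 m
For a 2-link planar arm, max reach = L1 + L2 (fully extended)
Max reach = 10 + 9
Max reach = 19 m

19 m


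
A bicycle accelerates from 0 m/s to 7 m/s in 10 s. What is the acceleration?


Given: initial velocity v0 = 0 m/s, final velocity v = 7 m/s, time t = 10 s
Using a = (v - v0) / t
a = (7 - 0) / 10
a = 7 / 10
a = 7/10 m/s^2

7/10 m/s^2


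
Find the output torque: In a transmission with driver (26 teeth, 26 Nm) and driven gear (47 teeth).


Given: N1 = 26, N2 = 47, T1 = 26 Nm
Using T2/T1 = N2/N1
T2 = T1 * N2 / N1
T2 = 26 * 47 / 26
T2 = 1222 / 26
T2 = 47 Nm

47 Nm


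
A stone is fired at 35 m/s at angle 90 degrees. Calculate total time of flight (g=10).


Given: v0 = 35 m/s, theta = 90 deg, g = 10 m/s^2
sin(90) = 1
Using T = 2*v0*sin(theta) / g
T = 2*35*1 / 10
T = 70 / 10
T = 7 s

7 s


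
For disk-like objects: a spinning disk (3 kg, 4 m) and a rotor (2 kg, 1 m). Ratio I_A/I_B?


Given: M1=3 kg, R1=4 m, M2=2 kg, R2=1 m
For a disk: I = (1/2)*M*R^2, so I_A/I_B = (M1*R1^2)/(M2*R2^2)
M1*R1^2 = 3*16 = 48
M2*R2^2 = 2*1 = 2
I_A/I_B = 48/2 = 24

24


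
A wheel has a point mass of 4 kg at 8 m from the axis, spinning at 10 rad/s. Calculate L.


Given: m = 4 kg, r = 8 m, omega = 10 rad/s
For a point mass: I = m*r^2
I = 4*8^2 = 4*64 = 256
L = I*omega = 256*10
L = 2560 kg*m^2/s

2560 kg*m^2/s


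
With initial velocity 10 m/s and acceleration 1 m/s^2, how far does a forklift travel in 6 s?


Given: v0 = 10 m/s, a = 1 m/s^2, t = 6 s
Using s = v0*t + (1/2)*a*t^2
s = 10*6 + (1/2)*1*6^2
s = 60 + (1/2)*36
s = 60 + 18
s = 78

78 m


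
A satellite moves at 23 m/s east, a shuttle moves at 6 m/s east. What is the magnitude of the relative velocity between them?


Given: v_A = 23 m/s east, v_B = 6 m/s east
Both move in the same direction; relative speed = |v_A - v_B|
|23 - 6| = |17|
= 17 m/s

17 m/s


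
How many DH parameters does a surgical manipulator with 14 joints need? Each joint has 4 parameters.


Given: 14 joints, 4 DH parameters per joint (d, theta, a, alpha)
Total DH parameters = number_of_joints * 4
Total = 14 * 4
Total = 56

56


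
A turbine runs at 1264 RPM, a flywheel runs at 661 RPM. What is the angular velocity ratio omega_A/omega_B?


Given: RPM_A = 1264, RPM_B = 661
omega = 2*pi*RPM/60, so omega_A/omega_B = RPM_A / RPM_B
omega_A/omega_B = 1264 / 661
omega_A/omega_B = 1264/661

1264/661


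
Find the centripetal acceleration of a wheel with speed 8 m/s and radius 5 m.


Given: v = 8 m/s, r = 5 m
Using a_c = v^2 / r
a_c = 8^2 / 5
a_c = 64 / 5
a_c = 64/5 m/s^2

64/5 m/s^2


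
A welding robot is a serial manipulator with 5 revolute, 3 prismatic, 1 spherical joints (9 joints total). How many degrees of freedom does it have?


Given: serial robot with 5 revolute, 3 prismatic, 1 spherical joints
DOF contribution per joint type: revolute=1, prismatic=1, spherical=3, fixed=0
DOF = 5*1 + 3*1 + 1*3
DOF = 11

11


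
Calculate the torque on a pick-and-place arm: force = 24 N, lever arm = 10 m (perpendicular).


Given: F = 24 N, r = 10 m, angle = 90 deg (perpendicular)
Using tau = F * r * sin(90)
sin(90) = 1
tau = 24 * 10 * 1
tau = 240 Nm

240 Nm


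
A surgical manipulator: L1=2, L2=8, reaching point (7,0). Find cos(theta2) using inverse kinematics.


Given: L1 = 2, L2 = 8, target (x, y) = (7, 0)
Using cos(theta2) = (x^2 + y^2 - L1^2 - L2^2) / (2*L1*L2)
x^2 + y^2 = 7^2 + 0 = 49
L1^2 + L2^2 = 4 + 64 = 68
Numerator = 49 - 68 = -19
Denominator = 2*2*8 = 32
cos(theta2) = -19/32 = -19/32

-19/32


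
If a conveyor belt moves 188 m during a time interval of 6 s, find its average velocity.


Given: distance d = 188 m, time t = 6 s
Using v = d / t
v = 188 / 6
v = 94/3 m/s

94/3 m/s


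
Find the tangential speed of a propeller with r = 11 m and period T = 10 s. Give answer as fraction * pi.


Given: radius r = 11 m, period T = 10 s
Using v = 2*pi*r / T
v = 2*pi*11 / 10
v = 22*pi / 10
v = 11/5*pi m/s

11/5*pi m/s


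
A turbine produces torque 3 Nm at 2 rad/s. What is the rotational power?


Given: tau = 3 Nm, omega = 2 rad/s
Using P = tau * omega
P = 3 * 2
P = 6 W

6 W


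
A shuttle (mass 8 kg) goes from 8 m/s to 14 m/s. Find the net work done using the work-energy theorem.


Given: m = 8 kg, v0 = 8 m/s, v = 14 m/s
Using W = (1/2)*m*(v^2 - v0^2)
v^2 = 14^2 = 196
v0^2 = 8^2 = 64
v^2 - v0^2 = 196 - 64 = 132
W = (1/2)*8*132 = 528 J

528 J


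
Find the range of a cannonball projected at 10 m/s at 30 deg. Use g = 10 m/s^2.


Given: v0 = 10 m/s, theta = 30 deg, g = 10 m/s^2
sin(2*30) = sin(60) = sqrt(3)/2
Using R = v0^2 * sin(2*theta) / g
R = 10^2 * (sqrt(3)/2) / 10
R = 100 * sqrt(3) / 20
R = 5*sqrt(3) m

5*sqrt(3) m


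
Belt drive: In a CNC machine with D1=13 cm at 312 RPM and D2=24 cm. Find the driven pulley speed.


Given: D1 = 13 cm, w1 = 312 RPM, D2 = 24 cm
Using D1*w1 = D2*w2
w2 = D1*w1 / D2
w2 = 13*312 / 24
w2 = 4056 / 24
w2 = 169 RPM

169 RPM


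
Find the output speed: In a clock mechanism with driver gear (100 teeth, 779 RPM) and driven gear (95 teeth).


Given: N1 = 100 teeth, w1 = 779 RPM, N2 = 95 teeth
Using N1*w1 = N2*w2
w2 = N1*w1 / N2
w2 = 100*779 / 95
w2 = 77900 / 95
w2 = 820 RPM

820 RPM


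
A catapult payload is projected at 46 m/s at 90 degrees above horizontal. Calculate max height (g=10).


Given: v0 = 46 m/s, theta = 90 deg, g = 10 m/s^2
sin^2(90) = 1
Using H = v0^2 * sin^2(theta) / (2*g)
H = 46^2 * 1 / (2*10)
H = 2116 * 1 / 20
H = 2116 / 20
H = 529/5 m

529/5 m


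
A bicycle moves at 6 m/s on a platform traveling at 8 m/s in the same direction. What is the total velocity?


Given: object velocity = 6 m/s, platform velocity = 8 m/s (same direction)
Using classical velocity addition: v_total = v_object + v_platform
v_total = 6 + 8
v_total = 14 m/s

14 m/s


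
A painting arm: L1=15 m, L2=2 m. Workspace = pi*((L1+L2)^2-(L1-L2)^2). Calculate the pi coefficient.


Given: L1 = 15, L2 = 2
(L1+L2)^2 = (17)^2 = 289
(L1-L2)^2 = (13)^2 = 169
Difference = 289 - 169 = 120
This equals 4*L1*L2 = 4*15*2 = 120
Workspace area = 120*pi

120


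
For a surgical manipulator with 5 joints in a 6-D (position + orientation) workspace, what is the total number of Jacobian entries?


Given: task space dimension = 6, joints = 5
Jacobian is a 6 x 5 matrix
Total entries = rows * columns
Total = 6 * 5
Total = 30

30


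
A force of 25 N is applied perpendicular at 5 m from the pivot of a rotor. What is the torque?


Given: F = 25 N, r = 5 m, angle = 90 deg (perpendicular)
Using tau = F * r * sin(90)
sin(90) = 1
tau = 25 * 5 * 1
tau = 125 Nm

125 Nm


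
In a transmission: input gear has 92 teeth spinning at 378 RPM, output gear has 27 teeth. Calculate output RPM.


Given: N1 = 92 teeth, w1 = 378 RPM, N2 = 27 teeth
Using N1*w1 = N2*w2
w2 = N1*w1 / N2
w2 = 92*378 / 27
w2 = 34776 / 27
w2 = 1288 RPM

1288 RPM


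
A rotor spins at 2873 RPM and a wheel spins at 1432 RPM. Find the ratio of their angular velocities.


Given: RPM_A = 2873, RPM_B = 1432
omega = 2*pi*RPM/60, so omega_A/omega_B = RPM_A / RPM_B
omega_A/omega_B = 2873 / 1432
omega_A/omega_B = 2873/1432

2873/1432


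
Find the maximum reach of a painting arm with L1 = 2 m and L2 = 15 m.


Given: L1 = 2 m, L2 = 15 m
For a 2-link planar arm, max reach = L1 + L2 (fully extended)
Max reach = 2 + 15
Max reach = 17 m

17 m


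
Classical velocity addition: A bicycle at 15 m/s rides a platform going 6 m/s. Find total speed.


Given: object velocity = 15 m/s, platform velocity = 6 m/s (same direction)
Using classical velocity addition: v_total = v_object + v_platform
v_total = 15 + 6
v_total = 21 m/s

21 m/s


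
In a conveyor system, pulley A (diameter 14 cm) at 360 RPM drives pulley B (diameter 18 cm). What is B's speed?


Given: D1 = 14 cm, w1 = 360 RPM, D2 = 18 cm
Using D1*w1 = D2*w2
w2 = D1*w1 / D2
w2 = 14*360 / 18
w2 = 5040 / 18
w2 = 280 RPM

280 RPM


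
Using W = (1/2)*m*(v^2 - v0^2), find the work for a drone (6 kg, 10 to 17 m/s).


Given: m = 6 kg, v0 = 10 m/s, v = 17 m/s
Using W = (1/2)*m*(v^2 - v0^2)
v^2 = 17^2 = 289
v0^2 = 10^2 = 100
v^2 - v0^2 = 289 - 100 = 189
W = (1/2)*6*189 = 567 J

567 J


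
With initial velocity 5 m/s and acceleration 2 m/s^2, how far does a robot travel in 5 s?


Given: v0 = 5 m/s, a = 2 m/s^2, t = 5 s
Using s = v0*t + (1/2)*a*t^2
s = 5*5 + (1/2)*2*5^2
s = 25 + (1/2)*50
s = 25 + 25
s = 50

50 m


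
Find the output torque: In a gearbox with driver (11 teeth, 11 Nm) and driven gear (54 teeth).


Given: N1 = 11, N2 = 54, T1 = 11 Nm
Using T2/T1 = N2/N1
T2 = T1 * N2 / N1
T2 = 11 * 54 / 11
T2 = 594 / 11
T2 = 54 Nm

54 Nm


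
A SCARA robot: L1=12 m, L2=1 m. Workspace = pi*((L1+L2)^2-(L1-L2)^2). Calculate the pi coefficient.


Given: L1 = 12, L2 = 1
(L1+L2)^2 = (13)^2 = 169
(L1-L2)^2 = (11)^2 = 121
Difference = 169 - 121 = 48
This equals 4*L1*L2 = 4*12*1 = 48
Workspace area = 48*pi

48


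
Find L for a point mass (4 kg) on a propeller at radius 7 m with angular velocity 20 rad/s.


Given: m = 4 kg, r = 7 m, omega = 20 rad/s
For a point mass: I = m*r^2
I = 4*7^2 = 4*49 = 196
L = I*omega = 196*20
L = 3920 kg*m^2/s

3920 kg*m^2/s


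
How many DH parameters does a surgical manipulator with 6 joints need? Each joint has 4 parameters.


Given: 6 joints, 4 DH parameters per joint (d, theta, a, alpha)
Total DH parameters = number_of_joints * 4
Total = 6 * 4
Total = 24

24


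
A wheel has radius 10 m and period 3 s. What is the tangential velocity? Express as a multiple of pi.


Given: radius r = 10 m, period T = 3 s
Using v = 2*pi*r / T
v = 2*pi*10 / 3
v = 20*pi / 3
v = 20/3*pi m/s

20/3*pi m/s


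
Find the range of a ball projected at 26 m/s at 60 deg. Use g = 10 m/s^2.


Given: v0 = 26 m/s, theta = 60 deg, g = 10 m/s^2
sin(2*60) = sin(120) = sqrt(3)/2
Using R = v0^2 * sin(2*theta) / g
R = 26^2 * (sqrt(3)/2) / 10
R = 676 * sqrt(3) / 20
R = 169/5*sqrt(3) m

169/5*sqrt(3) m


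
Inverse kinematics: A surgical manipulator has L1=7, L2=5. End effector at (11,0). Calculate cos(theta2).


Given: L1 = 7, L2 = 5, target (x, y) = (11, 0)
Using cos(theta2) = (x^2 + y^2 - L1^2 - L2^2) / (2*L1*L2)
x^2 + y^2 = 11^2 + 0 = 121
L1^2 + L2^2 = 49 + 25 = 74
Numerator = 121 - 74 = 47
Denominator = 2*7*5 = 70
cos(theta2) = 47/70 = 47/70

47/70


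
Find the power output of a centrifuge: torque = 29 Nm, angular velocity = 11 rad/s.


Given: tau = 29 Nm, omega = 11 rad/s
Using P = tau * omega
P = 29 * 11
P = 319 W

319 W


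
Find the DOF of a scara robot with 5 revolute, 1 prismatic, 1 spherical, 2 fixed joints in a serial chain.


Given: serial robot with 5 revolute, 1 prismatic, 1 spherical, 2 fixed joints
DOF contribution per joint type: revolute=1, prismatic=1, spherical=3, fixed=0
DOF = 5*1 + 1*1 + 1*3 + 2*0
DOF = 9

9


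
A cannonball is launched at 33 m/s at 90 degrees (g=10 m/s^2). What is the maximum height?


Given: v0 = 33 m/s, theta = 90 deg, g = 10 m/s^2
sin^2(90) = 1
Using H = v0^2 * sin^2(theta) / (2*g)
H = 33^2 * 1 / (2*10)
H = 1089 * 1 / 20
H = 1089 / 20
H = 1089/20 m

1089/20 m


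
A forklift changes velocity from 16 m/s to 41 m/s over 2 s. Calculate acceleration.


Given: initial velocity v0 = 16 m/s, final velocity v = 41 m/s, time t = 2 s
Using a = (v - v0) / t
a = (41 - 16) / 2
a = 25 / 2
a = 25/2 m/s^2

25/2 m/s^2


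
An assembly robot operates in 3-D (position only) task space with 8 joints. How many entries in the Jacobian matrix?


Given: task space dimension = 3, joints = 8
Jacobian is a 3 x 8 matrix
Total entries = rows * columns
Total = 3 * 8
Total = 24

24


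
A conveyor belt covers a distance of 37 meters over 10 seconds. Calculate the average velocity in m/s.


Given: distance d = 37 m, time t = 10 s
Using v = d / t
v = 37 / 10
v = 37/10 m/s

37/10 m/s


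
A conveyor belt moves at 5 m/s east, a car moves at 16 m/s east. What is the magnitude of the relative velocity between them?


Given: v_A = 5 m/s east, v_B = 16 m/s east
Both move in the same direction; relative speed = |v_A - v_B|
|5 - 16| = |-11|
= 11 m/s

11 m/s


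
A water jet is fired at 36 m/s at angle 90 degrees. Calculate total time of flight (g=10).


Given: v0 = 36 m/s, theta = 90 deg, g = 10 m/s^2
sin(90) = 1
Using T = 2*v0*sin(theta) / g
T = 2*36*1 / 10
T = 72 / 10
T = 36/5 s

36/5 s


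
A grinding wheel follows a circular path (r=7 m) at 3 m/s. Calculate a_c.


Given: v = 3 m/s, r = 7 m
Using a_c = v^2 / r
a_c = 3^2 / 7
a_c = 9 / 7
a_c = 9/7 m/s^2

9/7 m/s^2


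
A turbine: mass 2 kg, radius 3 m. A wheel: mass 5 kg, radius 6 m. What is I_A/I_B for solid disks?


Given: M1=2 kg, R1=3 m, M2=5 kg, R2=6 m
For a disk: I = (1/2)*M*R^2, so I_A/I_B = (M1*R1^2)/(M2*R2^2)
M1*R1^2 = 2*9 = 18
M2*R2^2 = 5*36 = 180
I_A/I_B = 18/180 = 1/10

1/10


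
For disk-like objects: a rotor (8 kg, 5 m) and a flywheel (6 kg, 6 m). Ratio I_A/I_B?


Given: M1=8 kg, R1=5 m, M2=6 kg, R2=6 m
For a disk: I = (1/2)*M*R^2, so I_A/I_B = (M1*R1^2)/(M2*R2^2)
M1*R1^2 = 8*25 = 200
M2*R2^2 = 6*36 = 216
I_A/I_B = 200/216 = 25/27

25/27


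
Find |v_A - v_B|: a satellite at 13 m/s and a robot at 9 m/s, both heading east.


Given: v_A = 13 m/s east, v_B = 9 m/s east
Both move in the same direction; relative speed = |v_A - v_B|
|13 - 9| = |4|
= 4 m/s

4 m/s


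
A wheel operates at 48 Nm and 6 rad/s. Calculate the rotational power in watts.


Given: tau = 48 Nm, omega = 6 rad/s
Using P = tau * omega
P = 48 * 6
P = 288 W

288 W


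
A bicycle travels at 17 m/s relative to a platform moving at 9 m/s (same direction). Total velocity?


Given: object velocity = 17 m/s, platform velocity = 9 m/s (same direction)
Using classical velocity addition: v_total = v_object + v_platform
v_total = 17 + 9
v_total = 26 m/s

26 m/s


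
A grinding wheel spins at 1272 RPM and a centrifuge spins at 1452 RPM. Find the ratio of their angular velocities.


Given: RPM_A = 1272, RPM_B = 1452
omega = 2*pi*RPM/60, so omega_A/omega_B = RPM_A / RPM_B
omega_A/omega_B = 1272 / 1452
omega_A/omega_B = 106/121

106/121


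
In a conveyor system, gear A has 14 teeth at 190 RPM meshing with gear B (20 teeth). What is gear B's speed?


Given: N1 = 14 teeth, w1 = 190 RPM, N2 = 20 teeth
Using N1*w1 = N2*w2
w2 = N1*w1 / N2
w2 = 14*190 / 20
w2 = 2660 / 20
w2 = 133 RPM

133 RPM


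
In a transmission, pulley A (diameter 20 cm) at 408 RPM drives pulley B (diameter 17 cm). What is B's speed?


Given: D1 = 20 cm, w1 = 408 RPM, D2 = 17 cm
Using D1*w1 = D2*w2
w2 = D1*w1 / D2
w2 = 20*408 / 17
w2 = 8160 / 17
w2 = 480 RPM

480 RPM


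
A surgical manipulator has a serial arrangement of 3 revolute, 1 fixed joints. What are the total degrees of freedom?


Given: serial robot with 3 revolute, 1 fixed joints
DOF contribution per joint type: revolute=1, prismatic=1, spherical=3, fixed=0
DOF = 3*1 + 1*0
DOF = 3

3


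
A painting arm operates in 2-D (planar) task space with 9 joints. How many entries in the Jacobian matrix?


Given: task space dimension = 2, joints = 9
Jacobian is a 2 x 9 matrix
Total entries = rows * columns
Total = 2 * 9
Total = 18

18


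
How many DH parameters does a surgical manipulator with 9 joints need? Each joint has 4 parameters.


Given: 9 joints, 4 DH parameters per joint (d, theta, a, alpha)
Total DH parameters = number_of_joints * 4
Total = 9 * 4
Total = 36

36


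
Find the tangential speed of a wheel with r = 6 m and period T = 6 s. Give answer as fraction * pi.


Given: radius r = 6 m, period T = 6 s
Using v = 2*pi*r / T
v = 2*pi*6 / 6
v = 12*pi / 6
v = 2*pi m/s

2*pi m/s


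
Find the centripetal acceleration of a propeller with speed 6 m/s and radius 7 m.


Given: v = 6 m/s, r = 7 m
Using a_c = v^2 / r
a_c = 6^2 / 7
a_c = 36 / 7
a_c = 36/7 m/s^2

36/7 m/s^2


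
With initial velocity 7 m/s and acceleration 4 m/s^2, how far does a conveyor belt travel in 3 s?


Given: v0 = 7 m/s, a = 4 m/s^2, t = 3 s
Using s = v0*t + (1/2)*a*t^2
s = 7*3 + (1/2)*4*3^2
s = 21 + (1/2)*36
s = 21 + 18
s = 39

39 m


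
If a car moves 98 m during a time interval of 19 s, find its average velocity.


Given: distance d = 98 m, time t = 19 s
Using v = d / t
v = 98 / 19
v = 98/19 m/s

98/19 m/s


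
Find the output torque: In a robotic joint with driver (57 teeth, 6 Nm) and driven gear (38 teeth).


Given: N1 = 57, N2 = 38, T1 = 6 Nm
Using T2/T1 = N2/N1
T2 = T1 * N2 / N1
T2 = 6 * 38 / 57
T2 = 228 / 57
T2 = 4 Nm

4 Nm


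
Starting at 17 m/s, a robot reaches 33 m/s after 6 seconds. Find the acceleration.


Given: initial velocity v0 = 17 m/s, final velocity v = 33 m/s, time t = 6 s
Using a = (v - v0) / t
a = (33 - 17) / 6
a = 16 / 6
a = 8/3 m/s^2

8/3 m/s^2


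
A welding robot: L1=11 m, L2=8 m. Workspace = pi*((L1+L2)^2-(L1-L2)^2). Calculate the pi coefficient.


Given: L1 = 11, L2 = 8
(L1+L2)^2 = (19)^2 = 361
(L1-L2)^2 = (3)^2 = 9
Difference = 361 - 9 = 352
This equals 4*L1*L2 = 4*11*8 = 352
Workspace area = 352*pi

352


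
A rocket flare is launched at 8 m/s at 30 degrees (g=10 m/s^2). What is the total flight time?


Given: v0 = 8 m/s, theta = 30 deg, g = 10 m/s^2
sin(30) = 1/2
Using T = 2*v0*sin(theta) / g
T = 2*8*1/2 / 10
T = 8 / 10
T = 4/5 s

4/5 s


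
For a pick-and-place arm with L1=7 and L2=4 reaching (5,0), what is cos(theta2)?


Given: L1 = 7, L2 = 4, target (x, y) = (5, 0)
Using cos(theta2) = (x^2 + y^2 - L1^2 - L2^2) / (2*L1*L2)
x^2 + y^2 = 5^2 + 0 = 25
L1^2 + L2^2 = 49 + 16 = 65
Numerator = 25 - 65 = -40
Denominator = 2*7*4 = 56
cos(theta2) = -40/56 = -5/7

-5/7


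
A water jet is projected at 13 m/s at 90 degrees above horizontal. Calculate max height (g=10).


Given: v0 = 13 m/s, theta = 90 deg, g = 10 m/s^2
sin^2(90) = 1
Using H = v0^2 * sin^2(theta) / (2*g)
H = 13^2 * 1 / (2*10)
H = 169 * 1 / 20
H = 169 / 20
H = 169/20 m

169/20 m


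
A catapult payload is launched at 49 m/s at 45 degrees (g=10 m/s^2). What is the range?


Given: v0 = 49 m/s, theta = 45 deg, g = 10 m/s^2
sin(2*45) = sin(90) = 1
Using R = v0^2 * sin(2*theta) / g
R = 49^2 * 1 / 10
R = 2401 / 10
R = 2401/10 m

2401/10 m


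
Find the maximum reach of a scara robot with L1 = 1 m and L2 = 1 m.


Given: L1 = 1 m, L2 = 1 m
For a 2-link planar arm, max reach = L1 + L2 (fully extended)
Max reach = 1 + 1
Max reach = 2 m

2 m


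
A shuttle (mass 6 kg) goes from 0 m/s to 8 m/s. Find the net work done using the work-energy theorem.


Given: m = 6 kg, v0 = 0 m/s, v = 8 m/s
Using W = (1/2)*m*(v^2 - v0^2)
v^2 = 8^2 = 64
v0^2 = 0^2 = 0
v^2 - v0^2 = 64 - 0 = 64
W = (1/2)*6*64 = 192 J

192 J


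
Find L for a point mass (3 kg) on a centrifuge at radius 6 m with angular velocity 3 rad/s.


Given: m = 3 kg, r = 6 m, omega = 3 rad/s
For a point mass: I = m*r^2
I = 3*6^2 = 3*36 = 108
L = I*omega = 108*3
L = 324 kg*m^2/s

324 kg*m^2/s


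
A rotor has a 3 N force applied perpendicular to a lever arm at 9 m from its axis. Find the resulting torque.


Given: F = 3 N, r = 9 m, angle = 90 deg (perpendicular)
Using tau = F * r * sin(90)
sin(90) = 1
tau = 3 * 9 * 1
tau = 27 Nm

27 Nm


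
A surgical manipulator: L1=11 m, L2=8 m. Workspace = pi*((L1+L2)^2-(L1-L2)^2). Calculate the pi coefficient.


Given: L1 = 11, L2 = 8
(L1+L2)^2 = (19)^2 = 361
(L1-L2)^2 = (3)^2 = 9
Difference = 361 - 9 = 352
This equals 4*L1*L2 = 4*11*8 = 352
Workspace area = 352*pi

352


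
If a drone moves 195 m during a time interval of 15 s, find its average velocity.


Given: distance d = 195 m, time t = 15 s
Using v = d / t
v = 195 / 15
v = 13 m/s

13 m/s


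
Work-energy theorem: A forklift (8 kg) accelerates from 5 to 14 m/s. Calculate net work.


Given: m = 8 kg, v0 = 5 m/s, v = 14 m/s
Using W = (1/2)*m*(v^2 - v0^2)
v^2 = 14^2 = 196
v0^2 = 5^2 = 25
v^2 - v0^2 = 196 - 25 = 171
W = (1/2)*8*171 = 684 J

684 J


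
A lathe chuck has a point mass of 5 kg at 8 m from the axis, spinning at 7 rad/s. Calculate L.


Given: m = 5 kg, r = 8 m, omega = 7 rad/s
For a point mass: I = m*r^2
I = 5*8^2 = 5*64 = 320
L = I*omega = 320*7
L = 2240 kg*m^2/s

2240 kg*m^2/s


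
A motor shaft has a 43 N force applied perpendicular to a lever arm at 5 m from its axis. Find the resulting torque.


Given: F = 43 N, r = 5 m, angle = 90 deg (perpendicular)
Using tau = F * r * sin(90)
sin(90) = 1
tau = 43 * 5 * 1
tau = 215 Nm

215 Nm


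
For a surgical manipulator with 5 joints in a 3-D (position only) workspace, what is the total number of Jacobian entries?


Given: task space dimension = 3, joints = 5
Jacobian is a 3 x 5 matrix
Total entries = rows * columns
Total = 3 * 5
Total = 15

15


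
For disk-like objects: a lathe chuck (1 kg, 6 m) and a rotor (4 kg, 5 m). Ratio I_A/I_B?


Given: M1=1 kg, R1=6 m, M2=4 kg, R2=5 m
For a disk: I = (1/2)*M*R^2, so I_A/I_B = (M1*R1^2)/(M2*R2^2)
M1*R1^2 = 1*36 = 36
M2*R2^2 = 4*25 = 100
I_A/I_B = 36/100 = 9/25

9/25
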